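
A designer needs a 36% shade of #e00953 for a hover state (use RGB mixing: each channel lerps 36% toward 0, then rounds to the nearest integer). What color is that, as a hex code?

#e00953 is rgb(224, 9, 83).
Lerp each channel 36% toward 0:
  R: 224 − 80.64 = 143.36 → 143
  G: 9 + 0.36×(0−9) = 9 − 3.24 = 5.76 → 6
  B: 83 − 29.88 = 53.12 → 53
rgb(143, 6, 53) = #8f0635.

#8f0635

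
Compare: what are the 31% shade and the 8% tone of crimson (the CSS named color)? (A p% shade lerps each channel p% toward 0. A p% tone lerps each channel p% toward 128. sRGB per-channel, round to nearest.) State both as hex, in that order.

CSS crimson is rgb(220, 20, 60).
31% shade:
  R: 220 + 0.31×(0−220) = 220 − 68.2 = 151.8 → 152
  G: 20 + 0.31×(0−20) = 20 − 6.2 = 13.8 → 14
  B: 60 + 0.31×(0−60) = 60 − 18.6 = 41.4 → 41
  → #980E29
8% tone:
  R: 220 − 7.36 = 212.64 → 213
  G: 20 + 0.08×(128−20) = 20 + 8.64 = 28.64 → 29
  B: 60 + 0.08×(128−60) = 60 + 5.44 = 65.44 → 65
  → #D51D41

#980E29, #D51D41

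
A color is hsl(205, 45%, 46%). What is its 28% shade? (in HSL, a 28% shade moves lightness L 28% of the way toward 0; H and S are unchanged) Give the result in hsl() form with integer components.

L moves 28% from 46 toward 0: 46 − 12.88 = 33.12 → 33.
H and S are unchanged.

hsl(205, 45%, 33%)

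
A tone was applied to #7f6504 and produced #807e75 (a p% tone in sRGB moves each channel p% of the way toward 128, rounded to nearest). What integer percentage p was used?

91%

#7f6504 is rgb(127, 101, 4); #807e75 is rgb(128, 126, 117).
On the B channel (widest range): 117 ≈ 4 + (p/100)(128 − 4), so p ≈ 100×(117 − 4)/(128 − 4) = 11300/124 = 91.13.
p = 91 reproduces all three channels after rounding.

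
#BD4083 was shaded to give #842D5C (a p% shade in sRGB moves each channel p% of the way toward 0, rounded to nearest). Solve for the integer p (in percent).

#BD4083 is rgb(189, 64, 131); #842D5C is rgb(132, 45, 92).
On the R channel (widest range): 132 ≈ 189 + (p/100)(0 − 189), so p ≈ 100×(132 − 189)/(0 − 189) = -5700/-189 = 30.16.
p = 30 reproduces all three channels after rounding.

30%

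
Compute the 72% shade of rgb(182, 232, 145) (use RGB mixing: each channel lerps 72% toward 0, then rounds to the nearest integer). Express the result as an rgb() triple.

rgb(51, 65, 41)

A 72% shade moves each channel 72% toward 0:
  R: 182 + 0.72×(0−182) = 182 − 131.04 = 50.96 → 51
  G: 232 − 167.04 = 64.96 → 65
  B: 145 − 104.4 = 40.6 → 41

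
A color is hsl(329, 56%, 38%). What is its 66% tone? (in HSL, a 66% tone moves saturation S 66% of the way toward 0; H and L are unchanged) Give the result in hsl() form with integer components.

S moves 66% from 56 toward 0: 56 − 36.96 = 19.04 → 19.
H and L are unchanged.

hsl(329, 19%, 38%)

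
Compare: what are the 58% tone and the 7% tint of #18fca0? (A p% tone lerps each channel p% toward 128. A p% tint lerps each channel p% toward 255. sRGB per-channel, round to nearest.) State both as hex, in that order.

#18fca0 is rgb(24, 252, 160).
58% tone:
  R: 24 + 0.58×(128−24) = 24 + 60.32 = 84.32 → 84
  G: 252 − 71.92 = 180.08 → 180
  B: 160 − 18.56 = 141.44 → 141
  → #54b48d
7% tint:
  R: 24 + 0.07×(255−24) = 24 + 16.17 = 40.17 → 40
  G: 252 + 0.21 = 252.21 → 252
  B: 160 + 6.65 = 166.65 → 167
  → #28fca7

#54b48d, #28fca7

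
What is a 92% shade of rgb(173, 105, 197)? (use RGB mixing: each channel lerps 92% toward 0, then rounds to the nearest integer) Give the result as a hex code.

Per channel, c → c + 0.92(0 − c):
  R: 173 − 159.16 = 13.84 → 14
  G: 105 + 0.92×(0−105) = 105 − 96.6 = 8.4 → 8
  B: 197 − 181.24 = 15.76 → 16
rgb(14, 8, 16) = #0E0810.

#0E0810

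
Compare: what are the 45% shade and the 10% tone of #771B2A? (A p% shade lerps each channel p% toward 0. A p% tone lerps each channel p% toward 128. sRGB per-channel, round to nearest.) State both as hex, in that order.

#410F17, #782533

#771B2A is rgb(119, 27, 42).
45% shade:
  R: 119 + 0.45×(0−119) = 119 − 53.55 = 65.45 → 65
  G: 27 + 0.45×(0−27) = 27 − 12.15 = 14.85 → 15
  B: 42 + 0.45×(0−42) = 42 − 18.9 = 23.1 → 23
  → #410F17
10% tone:
  R: 119 + 0.1×(128−119) = 119 + 0.9 = 119.9 → 120
  G: 27 + 10.1 = 37.1 → 37
  B: 42 + 0.1×(128−42) = 42 + 8.6 = 50.6 → 51
  → #782533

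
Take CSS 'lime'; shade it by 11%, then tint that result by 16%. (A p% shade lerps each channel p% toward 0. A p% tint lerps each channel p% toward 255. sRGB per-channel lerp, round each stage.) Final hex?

#29e729

CSS lime is rgb(0, 255, 0).
Per channel, c → c + 0.11(0 − c):
  R: 0 + 0.11×(0−0) = 0 + 0 = 0 → 0
  G: 255 − 28.05 = 226.95 → 227
  B: 0 + 0 = 0 → 0
After the shade: rgb(0, 227, 0) = #00e300.
A 16% tint moves each channel 16% toward 255:
  R: 0 + 0.16×(255−0) = 0 + 40.8 = 40.8 → 41
  G: 227 + 0.16×(255−227) = 227 + 4.48 = 231.48 → 231
  B: 0 + 0.16×(255−0) = 0 + 40.8 = 40.8 → 41
rgb(41, 231, 41) = #29e729.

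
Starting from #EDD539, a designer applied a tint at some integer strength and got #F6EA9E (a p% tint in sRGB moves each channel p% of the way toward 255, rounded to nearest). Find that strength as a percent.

51%

#EDD539 is rgb(237, 213, 57); #F6EA9E is rgb(246, 234, 158).
On the B channel (widest range): 158 ≈ 57 + (p/100)(255 − 57), so p ≈ 100×(158 − 57)/(255 − 57) = 10100/198 = 51.01.
p = 51 reproduces all three channels after rounding.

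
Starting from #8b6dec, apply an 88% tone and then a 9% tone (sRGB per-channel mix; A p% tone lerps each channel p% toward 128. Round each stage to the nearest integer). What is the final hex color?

#8b6dec is rgb(139, 109, 236).
Lerp each channel 88% toward 128:
  R: 139 + 0.88×(128−139) = 139 − 9.68 = 129.32 → 129
  G: 109 + 0.88×(128−109) = 109 + 16.72 = 125.72 → 126
  B: 236 − 95.04 = 140.96 → 141
After the tone: rgb(129, 126, 141) = #817e8d.
Per channel, c → c + 0.09(128 − c):
  R: 129 + 0.09×(128−129) = 129 − 0.09 = 128.91 → 129
  G: 126 + 0.09×(128−126) = 126 + 0.18 = 126.18 → 126
  B: 141 + 0.09×(128−141) = 141 − 1.17 = 139.83 → 140
rgb(129, 126, 140) = #817e8c.

#817e8c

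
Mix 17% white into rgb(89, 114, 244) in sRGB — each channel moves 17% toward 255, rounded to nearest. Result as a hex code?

Per channel, c → c + 0.17(255 − c):
  R: 89 + 0.17×(255−89) = 89 + 28.22 = 117.22 → 117
  G: 114 + 0.17×(255−114) = 114 + 23.97 = 137.97 → 138
  B: 244 + 1.87 = 245.87 → 246
rgb(117, 138, 246) = #758af6.

#758af6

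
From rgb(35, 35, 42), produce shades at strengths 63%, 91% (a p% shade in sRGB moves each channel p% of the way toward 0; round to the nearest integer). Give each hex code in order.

#0d0d10, #030304

63%: (35 − 22.05 = 12.95→13, 35 − 22.05 = 12.95→13, 42 − 26.46 = 15.54→16) → #0d0d10
91%: (35 − 31.85 = 3.15→3, 35 − 31.85 = 3.15→3, 42 − 38.22 = 3.78→4) → #030304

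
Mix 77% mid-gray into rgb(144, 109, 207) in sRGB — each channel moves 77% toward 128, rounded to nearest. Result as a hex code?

#847c92

Lerp each channel 77% toward 128:
  R: 144 − 12.32 = 131.68 → 132
  G: 109 + 0.77×(128−109) = 109 + 14.63 = 123.63 → 124
  B: 207 + 0.77×(128−207) = 207 − 60.83 = 146.17 → 146
rgb(132, 124, 146) = #847c92.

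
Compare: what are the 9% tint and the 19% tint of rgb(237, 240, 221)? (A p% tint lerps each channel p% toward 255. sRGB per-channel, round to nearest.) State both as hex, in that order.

#EFF1E0, #F0F3E3

9% tint:
  R: 237 + 0.09×(255−237) = 237 + 1.62 = 238.62 → 239
  G: 240 + 1.35 = 241.35 → 241
  B: 221 + 0.09×(255−221) = 221 + 3.06 = 224.06 → 224
  → #EFF1E0
19% tint:
  R: 237 + 0.19×(255−237) = 237 + 3.42 = 240.42 → 240
  G: 240 + 2.85 = 242.85 → 243
  B: 221 + 0.19×(255−221) = 221 + 6.46 = 227.46 → 227
  → #F0F3E3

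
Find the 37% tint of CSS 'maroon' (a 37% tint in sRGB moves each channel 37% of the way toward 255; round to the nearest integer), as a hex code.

#AF5E5E

CSS maroon is rgb(128, 0, 0).
A 37% tint moves each channel 37% toward 255:
  R: 128 + 46.99 = 174.99 → 175
  G: 0 + 0.37×(255−0) = 0 + 94.35 = 94.35 → 94
  B: 0 + 0.37×(255−0) = 0 + 94.35 = 94.35 → 94
rgb(175, 94, 94) = #AF5E5E.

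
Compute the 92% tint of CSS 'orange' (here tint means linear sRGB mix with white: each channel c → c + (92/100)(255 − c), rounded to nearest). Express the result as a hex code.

CSS orange is rgb(255, 165, 0).
Lerp each channel 92% toward 255:
  R: 255 + 0 = 255 → 255
  G: 165 + 0.92×(255−165) = 165 + 82.8 = 247.8 → 248
  B: 0 + 0.92×(255−0) = 0 + 234.6 = 234.6 → 235
rgb(255, 248, 235) = #FFF8EB.

#FFF8EB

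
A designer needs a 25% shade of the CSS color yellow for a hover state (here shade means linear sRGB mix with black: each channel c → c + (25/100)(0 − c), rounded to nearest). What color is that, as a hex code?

#BFBF00

CSS yellow is rgb(255, 255, 0).
Per channel, c → c + 0.25(0 − c):
  R: 255 + 0.25×(0−255) = 255 − 63.75 = 191.25 → 191
  G: 255 + 0.25×(0−255) = 255 − 63.75 = 191.25 → 191
  B: 0 + 0.25×(0−0) = 0 + 0 = 0 → 0
rgb(191, 191, 0) = #BFBF00.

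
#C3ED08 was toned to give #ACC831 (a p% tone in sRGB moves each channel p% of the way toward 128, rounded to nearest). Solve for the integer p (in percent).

#C3ED08 is rgb(195, 237, 8); #ACC831 is rgb(172, 200, 49).
On the B channel (widest range): 49 ≈ 8 + (p/100)(128 − 8), so p ≈ 100×(49 − 8)/(128 − 8) = 4100/120 = 34.17.
p = 34 reproduces all three channels after rounding.

34%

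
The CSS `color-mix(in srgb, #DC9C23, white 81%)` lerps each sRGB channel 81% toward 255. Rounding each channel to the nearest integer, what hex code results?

#F8ECD5

#DC9C23 is rgb(220, 156, 35).
Per channel, c → c + 0.81(255 − c):
  R: 220 + 0.81×(255−220) = 220 + 28.35 = 248.35 → 248
  G: 156 + 80.19 = 236.19 → 236
  B: 35 + 178.2 = 213.2 → 213
rgb(248, 236, 213) = #F8ECD5.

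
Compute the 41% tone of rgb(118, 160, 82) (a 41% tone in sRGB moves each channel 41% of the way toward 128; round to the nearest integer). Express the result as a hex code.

#7a9365

A 41% tone moves each channel 41% toward 128:
  R: 118 + 4.1 = 122.1 → 122
  G: 160 + 0.41×(128−160) = 160 − 13.12 = 146.88 → 147
  B: 82 + 0.41×(128−82) = 82 + 18.86 = 100.86 → 101
rgb(122, 147, 101) = #7a9365.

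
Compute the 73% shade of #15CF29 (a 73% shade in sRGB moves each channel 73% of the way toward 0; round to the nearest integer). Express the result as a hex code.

#15CF29 is rgb(21, 207, 41).
Lerp each channel 73% toward 0:
  R: 21 − 15.33 = 5.67 → 6
  G: 207 + 0.73×(0−207) = 207 − 151.11 = 55.89 → 56
  B: 41 + 0.73×(0−41) = 41 − 29.93 = 11.07 → 11
rgb(6, 56, 11) = #06380B.

#06380B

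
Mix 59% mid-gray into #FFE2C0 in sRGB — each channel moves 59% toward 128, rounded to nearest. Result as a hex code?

#FFE2C0 is rgb(255, 226, 192).
Lerp each channel 59% toward 128:
  R: 255 + 0.59×(128−255) = 255 − 74.93 = 180.07 → 180
  G: 226 + 0.59×(128−226) = 226 − 57.82 = 168.18 → 168
  B: 192 + 0.59×(128−192) = 192 − 37.76 = 154.24 → 154
rgb(180, 168, 154) = #B4A89A.

#B4A89A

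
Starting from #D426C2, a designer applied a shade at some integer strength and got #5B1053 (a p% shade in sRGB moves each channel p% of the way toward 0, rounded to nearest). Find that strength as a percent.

57%

#D426C2 is rgb(212, 38, 194); #5B1053 is rgb(91, 16, 83).
On the R channel (widest range): 91 ≈ 212 + (p/100)(0 − 212), so p ≈ 100×(91 − 212)/(0 − 212) = -12100/-212 = 57.08.
p = 57 reproduces all three channels after rounding.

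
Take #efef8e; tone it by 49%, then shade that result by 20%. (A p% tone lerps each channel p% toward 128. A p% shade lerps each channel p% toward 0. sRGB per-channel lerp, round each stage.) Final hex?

#efef8e is rgb(239, 239, 142).
Per channel, c → c + 0.49(128 − c):
  R: 239 − 54.39 = 184.61 → 185
  G: 239 + 0.49×(128−239) = 239 − 54.39 = 184.61 → 185
  B: 142 + 0.49×(128−142) = 142 − 6.86 = 135.14 → 135
After the tone: rgb(185, 185, 135) = #b9b987.
Per channel, c → c + 0.2(0 − c):
  R: 185 + 0.2×(0−185) = 185 − 37 = 148 → 148
  G: 185 + 0.2×(0−185) = 185 − 37 = 148 → 148
  B: 135 − 27 = 108 → 108
rgb(148, 148, 108) = #94946c.

#94946c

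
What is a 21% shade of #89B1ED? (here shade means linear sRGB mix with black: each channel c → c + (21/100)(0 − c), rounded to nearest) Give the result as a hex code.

#89B1ED is rgb(137, 177, 237).
Per channel, c → c + 0.21(0 − c):
  R: 137 − 28.77 = 108.23 → 108
  G: 177 + 0.21×(0−177) = 177 − 37.17 = 139.83 → 140
  B: 237 + 0.21×(0−237) = 237 − 49.77 = 187.23 → 187
rgb(108, 140, 187) = #6C8CBB.

#6C8CBB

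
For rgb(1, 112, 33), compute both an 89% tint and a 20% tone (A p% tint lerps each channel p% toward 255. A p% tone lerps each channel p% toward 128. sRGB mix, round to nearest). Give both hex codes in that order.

#e3efe7, #1a7334

89% tint:
  R: 1 + 226.06 = 227.06 → 227
  G: 112 + 127.27 = 239.27 → 239
  B: 33 + 0.89×(255−33) = 33 + 197.58 = 230.58 → 231
  → #e3efe7
20% tone:
  R: 1 + 25.4 = 26.4 → 26
  G: 112 + 0.2×(128−112) = 112 + 3.2 = 115.2 → 115
  B: 33 + 19 = 52 → 52
  → #1a7334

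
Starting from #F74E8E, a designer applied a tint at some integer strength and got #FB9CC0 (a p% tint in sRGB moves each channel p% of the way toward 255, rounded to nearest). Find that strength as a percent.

#F74E8E is rgb(247, 78, 142); #FB9CC0 is rgb(251, 156, 192).
On the G channel (widest range): 156 ≈ 78 + (p/100)(255 − 78), so p ≈ 100×(156 − 78)/(255 − 78) = 7800/177 = 44.07.
p = 44 reproduces all three channels after rounding.

44%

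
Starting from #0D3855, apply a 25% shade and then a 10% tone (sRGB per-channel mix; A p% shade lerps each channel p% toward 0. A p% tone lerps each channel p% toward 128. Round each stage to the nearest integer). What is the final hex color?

#0D3855 is rgb(13, 56, 85).
Per channel, c → c + 0.25(0 − c):
  R: 13 − 3.25 = 9.75 → 10
  G: 56 − 14 = 42 → 42
  B: 85 + 0.25×(0−85) = 85 − 21.25 = 63.75 → 64
After the shade: rgb(10, 42, 64) = #0A2A40.
Lerp each channel 10% toward 128:
  R: 10 + 0.1×(128−10) = 10 + 11.8 = 21.8 → 22
  G: 42 + 0.1×(128−42) = 42 + 8.6 = 50.6 → 51
  B: 64 + 0.1×(128−64) = 64 + 6.4 = 70.4 → 70
rgb(22, 51, 70) = #163346.

#163346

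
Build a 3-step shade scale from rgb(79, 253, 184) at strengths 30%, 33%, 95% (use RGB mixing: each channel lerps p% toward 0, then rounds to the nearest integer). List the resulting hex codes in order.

30%: (79 − 23.7 = 55.3→55, 253 − 75.9 = 177.1→177, 184 − 55.2 = 128.8→129) → #37B181
33%: (79 − 26.07 = 52.93→53, 253 − 83.49 = 169.51→170, 184 − 60.72 = 123.28→123) → #35AA7B
95%: (79 − 75.05 = 3.95→4, 253 − 240.35 = 12.65→13, 184 − 174.8 = 9.2→9) → #040D09

#37B181, #35AA7B, #040D09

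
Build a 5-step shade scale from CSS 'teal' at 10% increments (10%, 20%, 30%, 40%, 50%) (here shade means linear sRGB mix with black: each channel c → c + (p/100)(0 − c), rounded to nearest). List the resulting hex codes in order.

CSS teal is rgb(0, 128, 128).
10%: (0→0, 128 − 12.8 = 115.2→115, 128 − 12.8 = 115.2→115) → #007373
20%: (0→0, 128 − 25.6 = 102.4→102, 128 − 25.6 = 102.4→102) → #006666
30%: (0→0, 128 − 38.4 = 89.6→90, 128 − 38.4 = 89.6→90) → #005a5a
40%: (0→0, 128 − 51.2 = 76.8→77, 128 − 51.2 = 76.8→77) → #004d4d
50%: (0→0, 128 − 64 = 64→64, 128 − 64 = 64→64) → #004040

#007373, #006666, #005a5a, #004d4d, #004040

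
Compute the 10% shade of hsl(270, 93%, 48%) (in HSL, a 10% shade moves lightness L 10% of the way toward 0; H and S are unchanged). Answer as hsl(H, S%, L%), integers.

L moves 10% from 48 toward 0: 48 − 4.8 = 43.2 → 43.
H and S are unchanged.

hsl(270, 93%, 43%)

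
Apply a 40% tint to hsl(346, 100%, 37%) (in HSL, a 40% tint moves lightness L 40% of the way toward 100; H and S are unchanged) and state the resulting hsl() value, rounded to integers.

hsl(346, 100%, 62%)

L moves 40% from 37 toward 100: 37 + 25.2 = 62.2 → 62.
H and S are unchanged.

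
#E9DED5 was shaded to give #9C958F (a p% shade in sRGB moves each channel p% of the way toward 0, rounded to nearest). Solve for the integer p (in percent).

33%

#E9DED5 is rgb(233, 222, 213); #9C958F is rgb(156, 149, 143).
On the R channel (widest range): 156 ≈ 233 + (p/100)(0 − 233), so p ≈ 100×(156 − 233)/(0 − 233) = -7700/-233 = 33.05.
p = 33 reproduces all three channels after rounding.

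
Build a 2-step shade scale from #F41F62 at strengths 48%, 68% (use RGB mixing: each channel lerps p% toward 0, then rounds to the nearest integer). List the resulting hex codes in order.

#F41F62 is rgb(244, 31, 98).
48%: (244 − 117.12 = 126.88→127, 31 − 14.88 = 16.12→16, 98 − 47.04 = 50.96→51) → #7F1033
68%: (244 − 165.92 = 78.08→78, 31 − 21.08 = 9.92→10, 98 − 66.64 = 31.36→31) → #4E0A1F

#7F1033, #4E0A1F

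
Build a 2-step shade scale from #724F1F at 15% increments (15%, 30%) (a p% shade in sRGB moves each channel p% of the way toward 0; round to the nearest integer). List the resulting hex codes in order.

#61431A, #503716

#724F1F is rgb(114, 79, 31).
15%: (114 − 17.1 = 96.9→97, 79 − 11.85 = 67.15→67, 31 − 4.65 = 26.35→26) → #61431A
30%: (114 − 34.2 = 79.8→80, 79 − 23.7 = 55.3→55, 31 − 9.3 = 21.7→22) → #503716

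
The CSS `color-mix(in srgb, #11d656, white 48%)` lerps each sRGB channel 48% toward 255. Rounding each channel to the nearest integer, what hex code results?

#11d656 is rgb(17, 214, 86).
Per channel, c → c + 0.48(255 − c):
  R: 17 + 114.24 = 131.24 → 131
  G: 214 + 0.48×(255−214) = 214 + 19.68 = 233.68 → 234
  B: 86 + 0.48×(255−86) = 86 + 81.12 = 167.12 → 167
rgb(131, 234, 167) = #83eaa7.

#83eaa7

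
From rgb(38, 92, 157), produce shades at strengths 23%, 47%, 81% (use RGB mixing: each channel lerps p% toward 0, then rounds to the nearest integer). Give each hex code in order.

#1d4779, #143153, #07111e

23%: (38 − 8.74 = 29.26→29, 92 − 21.16 = 70.84→71, 157 − 36.11 = 120.89→121) → #1d4779
47%: (38 − 17.86 = 20.14→20, 92 − 43.24 = 48.76→49, 157 − 73.79 = 83.21→83) → #143153
81%: (38 − 30.78 = 7.22→7, 92 − 74.52 = 17.48→17, 157 − 127.17 = 29.83→30) → #07111e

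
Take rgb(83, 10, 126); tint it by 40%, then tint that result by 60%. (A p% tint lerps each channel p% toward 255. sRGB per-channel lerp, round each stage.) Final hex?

Lerp each channel 40% toward 255:
  R: 83 + 68.8 = 151.8 → 152
  G: 10 + 98 = 108 → 108
  B: 126 + 51.6 = 177.6 → 178
After the tint: rgb(152, 108, 178) = #986CB2.
A 60% tint moves each channel 60% toward 255:
  R: 152 + 0.6×(255−152) = 152 + 61.8 = 213.8 → 214
  G: 108 + 88.2 = 196.2 → 196
  B: 178 + 46.2 = 224.2 → 224
rgb(214, 196, 224) = #D6C4E0.

#D6C4E0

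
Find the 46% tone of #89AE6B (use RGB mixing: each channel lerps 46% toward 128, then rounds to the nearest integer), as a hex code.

#89AE6B is rgb(137, 174, 107).
Per channel, c → c + 0.46(128 − c):
  R: 137 − 4.14 = 132.86 → 133
  G: 174 + 0.46×(128−174) = 174 − 21.16 = 152.84 → 153
  B: 107 + 0.46×(128−107) = 107 + 9.66 = 116.66 → 117
rgb(133, 153, 117) = #859975.

#859975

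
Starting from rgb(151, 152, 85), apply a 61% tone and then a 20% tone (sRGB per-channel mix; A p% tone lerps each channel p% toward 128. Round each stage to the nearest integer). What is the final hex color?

Per channel, c → c + 0.61(128 − c):
  R: 151 + 0.61×(128−151) = 151 − 14.03 = 136.97 → 137
  G: 152 − 14.64 = 137.36 → 137
  B: 85 + 26.23 = 111.23 → 111
After the tone: rgb(137, 137, 111) = #89896F.
A 20% tone moves each channel 20% toward 128:
  R: 137 + 0.2×(128−137) = 137 − 1.8 = 135.2 → 135
  G: 137 − 1.8 = 135.2 → 135
  B: 111 + 0.2×(128−111) = 111 + 3.4 = 114.4 → 114
rgb(135, 135, 114) = #878772.

#878772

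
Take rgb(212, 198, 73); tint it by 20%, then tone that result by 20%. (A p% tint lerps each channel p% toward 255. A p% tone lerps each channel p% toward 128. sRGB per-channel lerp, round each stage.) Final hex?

Per channel, c → c + 0.2(255 − c):
  R: 212 + 8.6 = 220.6 → 221
  G: 198 + 0.2×(255−198) = 198 + 11.4 = 209.4 → 209
  B: 73 + 36.4 = 109.4 → 109
After the tint: rgb(221, 209, 109) = #ddd16d.
Per channel, c → c + 0.2(128 − c):
  R: 221 − 18.6 = 202.4 → 202
  G: 209 − 16.2 = 192.8 → 193
  B: 109 + 3.8 = 112.8 → 113
rgb(202, 193, 113) = #cac171.

#cac171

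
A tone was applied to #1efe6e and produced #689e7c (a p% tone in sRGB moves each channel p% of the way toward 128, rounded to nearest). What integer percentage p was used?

76%

#1efe6e is rgb(30, 254, 110); #689e7c is rgb(104, 158, 124).
On the G channel (widest range): 158 ≈ 254 + (p/100)(128 − 254), so p ≈ 100×(158 − 254)/(128 − 254) = -9600/-126 = 76.19.
p = 76 reproduces all three channels after rounding.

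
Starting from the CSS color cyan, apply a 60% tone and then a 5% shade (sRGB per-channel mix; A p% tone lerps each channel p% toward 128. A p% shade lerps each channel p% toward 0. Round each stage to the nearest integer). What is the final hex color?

CSS cyan is rgb(0, 255, 255).
Lerp each channel 60% toward 128:
  R: 0 + 0.6×(128−0) = 0 + 76.8 = 76.8 → 77
  G: 255 + 0.6×(128−255) = 255 − 76.2 = 178.8 → 179
  B: 255 + 0.6×(128−255) = 255 − 76.2 = 178.8 → 179
After the tone: rgb(77, 179, 179) = #4db3b3.
A 5% shade moves each channel 5% toward 0:
  R: 77 − 3.85 = 73.15 → 73
  G: 179 + 0.05×(0−179) = 179 − 8.95 = 170.05 → 170
  B: 179 − 8.95 = 170.05 → 170
rgb(73, 170, 170) = #49aaaa.

#49aaaa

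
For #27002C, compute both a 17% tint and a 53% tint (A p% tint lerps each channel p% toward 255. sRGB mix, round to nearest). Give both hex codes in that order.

#27002C is rgb(39, 0, 44).
17% tint:
  R: 39 + 0.17×(255−39) = 39 + 36.72 = 75.72 → 76
  G: 0 + 0.17×(255−0) = 0 + 43.35 = 43.35 → 43
  B: 44 + 0.17×(255−44) = 44 + 35.87 = 79.87 → 80
  → #4C2B50
53% tint:
  R: 39 + 0.53×(255−39) = 39 + 114.48 = 153.48 → 153
  G: 0 + 135.15 = 135.15 → 135
  B: 44 + 0.53×(255−44) = 44 + 111.83 = 155.83 → 156
  → #99879C

#4C2B50, #99879C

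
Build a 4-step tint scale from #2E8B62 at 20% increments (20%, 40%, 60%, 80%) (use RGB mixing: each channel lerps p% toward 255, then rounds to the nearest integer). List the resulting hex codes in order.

#2E8B62 is rgb(46, 139, 98).
20%: (46 + 41.8 = 87.8→88, 139 + 23.2 = 162.2→162, 98 + 31.4 = 129.4→129) → #58A281
40%: (46 + 83.6 = 129.6→130, 139 + 46.4 = 185.4→185, 98 + 62.8 = 160.8→161) → #82B9A1
60%: (46 + 125.4 = 171.4→171, 139 + 69.6 = 208.6→209, 98 + 94.2 = 192.2→192) → #ABD1C0
80%: (46 + 167.2 = 213.2→213, 139 + 92.8 = 231.8→232, 98 + 125.6 = 223.6→224) → #D5E8E0

#58A281, #82B9A1, #ABD1C0, #D5E8E0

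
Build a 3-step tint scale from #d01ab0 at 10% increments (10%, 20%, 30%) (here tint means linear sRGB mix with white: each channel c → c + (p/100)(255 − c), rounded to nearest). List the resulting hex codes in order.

#d531b8, #d948c0, #de5fc8

#d01ab0 is rgb(208, 26, 176).
10%: (208 + 4.7 = 212.7→213, 26 + 22.9 = 48.9→49, 176 + 7.9 = 183.9→184) → #d531b8
20%: (208 + 9.4 = 217.4→217, 26 + 45.8 = 71.8→72, 176 + 15.8 = 191.8→192) → #d948c0
30%: (208 + 14.1 = 222.1→222, 26 + 68.7 = 94.7→95, 176 + 23.7 = 199.7→200) → #de5fc8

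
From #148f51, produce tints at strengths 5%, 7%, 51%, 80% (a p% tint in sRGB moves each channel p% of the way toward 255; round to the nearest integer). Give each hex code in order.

#20955a, #24975d, #8cc8aa, #d0e9dc

#148f51 is rgb(20, 143, 81).
5%: (20 + 11.75 = 31.75→32, 143 + 5.6 = 148.6→149, 81 + 8.7 = 89.7→90) → #20955a
7%: (20 + 16.45 = 36.45→36, 143 + 7.84 = 150.84→151, 81 + 12.18 = 93.18→93) → #24975d
51%: (20 + 119.85 = 139.85→140, 143 + 57.12 = 200.12→200, 81 + 88.74 = 169.74→170) → #8cc8aa
80%: (20 + 188 = 208→208, 143 + 89.6 = 232.6→233, 81 + 139.2 = 220.2→220) → #d0e9dc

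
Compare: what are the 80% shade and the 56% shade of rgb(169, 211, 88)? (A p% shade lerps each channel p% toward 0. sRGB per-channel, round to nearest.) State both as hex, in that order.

#222A12, #4A5D27

80% shade:
  R: 169 − 135.2 = 33.8 → 34
  G: 211 − 168.8 = 42.2 → 42
  B: 88 + 0.8×(0−88) = 88 − 70.4 = 17.6 → 18
  → #222A12
56% shade:
  R: 169 + 0.56×(0−169) = 169 − 94.64 = 74.36 → 74
  G: 211 + 0.56×(0−211) = 211 − 118.16 = 92.84 → 93
  B: 88 − 49.28 = 38.72 → 39
  → #4A5D27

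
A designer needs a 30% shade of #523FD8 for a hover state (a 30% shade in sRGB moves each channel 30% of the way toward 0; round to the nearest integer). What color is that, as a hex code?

#523FD8 is rgb(82, 63, 216).
Per channel, c → c + 0.3(0 − c):
  R: 82 + 0.3×(0−82) = 82 − 24.6 = 57.4 → 57
  G: 63 + 0.3×(0−63) = 63 − 18.9 = 44.1 → 44
  B: 216 − 64.8 = 151.2 → 151
rgb(57, 44, 151) = #392C97.

#392C97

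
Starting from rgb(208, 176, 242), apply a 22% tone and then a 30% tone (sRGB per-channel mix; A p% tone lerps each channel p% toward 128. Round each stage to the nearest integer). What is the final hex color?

A 22% tone moves each channel 22% toward 128:
  R: 208 + 0.22×(128−208) = 208 − 17.6 = 190.4 → 190
  G: 176 − 10.56 = 165.44 → 165
  B: 242 + 0.22×(128−242) = 242 − 25.08 = 216.92 → 217
After the tone: rgb(190, 165, 217) = #BEA5D9.
Per channel, c → c + 0.3(128 − c):
  R: 190 − 18.6 = 171.4 → 171
  G: 165 − 11.1 = 153.9 → 154
  B: 217 − 26.7 = 190.3 → 190
rgb(171, 154, 190) = #AB9ABE.

#AB9ABE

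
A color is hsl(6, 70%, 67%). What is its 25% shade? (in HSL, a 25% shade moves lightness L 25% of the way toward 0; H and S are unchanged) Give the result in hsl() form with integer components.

hsl(6, 70%, 50%)

L moves 25% from 67 toward 0: 67 − 16.75 = 50.25 → 50.
H and S are unchanged.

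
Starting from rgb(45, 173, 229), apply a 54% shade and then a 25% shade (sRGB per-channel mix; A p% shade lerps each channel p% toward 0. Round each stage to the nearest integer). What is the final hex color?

Per channel, c → c + 0.54(0 − c):
  R: 45 + 0.54×(0−45) = 45 − 24.3 = 20.7 → 21
  G: 173 − 93.42 = 79.58 → 80
  B: 229 + 0.54×(0−229) = 229 − 123.66 = 105.34 → 105
After the shade: rgb(21, 80, 105) = #155069.
Lerp each channel 25% toward 0:
  R: 21 − 5.25 = 15.75 → 16
  G: 80 + 0.25×(0−80) = 80 − 20 = 60 → 60
  B: 105 + 0.25×(0−105) = 105 − 26.25 = 78.75 → 79
rgb(16, 60, 79) = #103c4f.

#103c4f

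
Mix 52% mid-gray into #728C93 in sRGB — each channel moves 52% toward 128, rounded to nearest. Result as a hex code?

#728C93 is rgb(114, 140, 147).
Per channel, c → c + 0.52(128 − c):
  R: 114 + 7.28 = 121.28 → 121
  G: 140 + 0.52×(128−140) = 140 − 6.24 = 133.76 → 134
  B: 147 + 0.52×(128−147) = 147 − 9.88 = 137.12 → 137
rgb(121, 134, 137) = #798689.

#798689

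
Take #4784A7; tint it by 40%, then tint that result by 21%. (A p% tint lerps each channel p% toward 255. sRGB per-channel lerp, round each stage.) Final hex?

#4784A7 is rgb(71, 132, 167).
A 40% tint moves each channel 40% toward 255:
  R: 71 + 0.4×(255−71) = 71 + 73.6 = 144.6 → 145
  G: 132 + 0.4×(255−132) = 132 + 49.2 = 181.2 → 181
  B: 167 + 35.2 = 202.2 → 202
After the tint: rgb(145, 181, 202) = #91B5CA.
Lerp each channel 21% toward 255:
  R: 145 + 0.21×(255−145) = 145 + 23.1 = 168.1 → 168
  G: 181 + 15.54 = 196.54 → 197
  B: 202 + 11.13 = 213.13 → 213
rgb(168, 197, 213) = #A8C5D5.

#A8C5D5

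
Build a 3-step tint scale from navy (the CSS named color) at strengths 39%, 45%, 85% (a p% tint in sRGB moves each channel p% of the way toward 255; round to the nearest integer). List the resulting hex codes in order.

#6363B2, #7373B9, #D9D9EC

CSS navy is rgb(0, 0, 128).
39%: (0 + 99.45 = 99.45→99, 0 + 99.45 = 99.45→99, 128 + 49.53 = 177.53→178) → #6363B2
45%: (0 + 114.75 = 114.75→115, 0 + 114.75 = 114.75→115, 128 + 57.15 = 185.15→185) → #7373B9
85%: (0 + 216.75 = 216.75→217, 0 + 216.75 = 216.75→217, 128 + 107.95 = 235.95→236) → #D9D9EC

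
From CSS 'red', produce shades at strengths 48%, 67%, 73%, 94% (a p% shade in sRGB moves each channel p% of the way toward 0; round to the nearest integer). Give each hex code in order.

CSS red is rgb(255, 0, 0).
48%: (255 − 122.4 = 132.6→133, 0→0, 0→0) → #850000
67%: (255 − 170.85 = 84.15→84, 0→0, 0→0) → #540000
73%: (255 − 186.15 = 68.85→69, 0→0, 0→0) → #450000
94%: (255 − 239.7 = 15.3→15, 0→0, 0→0) → #0F0000

#850000, #540000, #450000, #0F0000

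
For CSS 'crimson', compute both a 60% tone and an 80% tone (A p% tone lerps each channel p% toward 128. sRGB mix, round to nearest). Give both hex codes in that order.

#a55565, #926a72

CSS crimson is rgb(220, 20, 60).
60% tone:
  R: 220 − 55.2 = 164.8 → 165
  G: 20 + 0.6×(128−20) = 20 + 64.8 = 84.8 → 85
  B: 60 + 0.6×(128−60) = 60 + 40.8 = 100.8 → 101
  → #a55565
80% tone:
  R: 220 − 73.6 = 146.4 → 146
  G: 20 + 0.8×(128−20) = 20 + 86.4 = 106.4 → 106
  B: 60 + 0.8×(128−60) = 60 + 54.4 = 114.4 → 114
  → #926a72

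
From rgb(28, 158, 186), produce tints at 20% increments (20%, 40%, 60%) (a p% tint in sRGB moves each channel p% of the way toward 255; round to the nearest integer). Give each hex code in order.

#49b1c8, #77c5d6, #a4d8e3

20%: (28 + 45.4 = 73.4→73, 158 + 19.4 = 177.4→177, 186 + 13.8 = 199.8→200) → #49b1c8
40%: (28 + 90.8 = 118.8→119, 158 + 38.8 = 196.8→197, 186 + 27.6 = 213.6→214) → #77c5d6
60%: (28 + 136.2 = 164.2→164, 158 + 58.2 = 216.2→216, 186 + 41.4 = 227.4→227) → #a4d8e3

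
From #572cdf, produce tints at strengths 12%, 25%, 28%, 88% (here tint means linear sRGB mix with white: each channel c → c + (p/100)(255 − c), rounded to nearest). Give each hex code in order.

#572cdf is rgb(87, 44, 223).
12%: (87 + 20.16 = 107.16→107, 44 + 25.32 = 69.32→69, 223 + 3.84 = 226.84→227) → #6b45e3
25%: (87 + 42 = 129→129, 44 + 52.75 = 96.75→97, 223 + 8 = 231→231) → #8161e7
28%: (87 + 47.04 = 134.04→134, 44 + 59.08 = 103.08→103, 223 + 8.96 = 231.96→232) → #8667e8
88%: (87 + 147.84 = 234.84→235, 44 + 185.68 = 229.68→230, 223 + 28.16 = 251.16→251) → #ebe6fb

#6b45e3, #8161e7, #8667e8, #ebe6fb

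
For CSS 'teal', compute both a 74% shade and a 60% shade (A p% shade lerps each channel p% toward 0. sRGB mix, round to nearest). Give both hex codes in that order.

CSS teal is rgb(0, 128, 128).
74% shade:
  R: 0 + 0 = 0 → 0
  G: 128 + 0.74×(0−128) = 128 − 94.72 = 33.28 → 33
  B: 128 + 0.74×(0−128) = 128 − 94.72 = 33.28 → 33
  → #002121
60% shade:
  R: 0 + 0 = 0 → 0
  G: 128 − 76.8 = 51.2 → 51
  B: 128 − 76.8 = 51.2 → 51
  → #003333

#002121, #003333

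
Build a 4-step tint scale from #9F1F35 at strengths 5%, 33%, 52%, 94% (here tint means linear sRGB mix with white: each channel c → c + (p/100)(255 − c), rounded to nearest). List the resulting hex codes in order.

#A42A3F, #BF6978, #D1939E, #F9F2F3

#9F1F35 is rgb(159, 31, 53).
5%: (159 + 4.8 = 163.8→164, 31 + 11.2 = 42.2→42, 53 + 10.1 = 63.1→63) → #A42A3F
33%: (159 + 31.68 = 190.68→191, 31 + 73.92 = 104.92→105, 53 + 66.66 = 119.66→120) → #BF6978
52%: (159 + 49.92 = 208.92→209, 31 + 116.48 = 147.48→147, 53 + 105.04 = 158.04→158) → #D1939E
94%: (159 + 90.24 = 249.24→249, 31 + 210.56 = 241.56→242, 53 + 189.88 = 242.88→243) → #F9F2F3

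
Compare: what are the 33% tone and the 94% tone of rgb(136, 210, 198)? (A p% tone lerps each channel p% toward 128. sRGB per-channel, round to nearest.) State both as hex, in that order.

#85b7af, #808584

33% tone:
  R: 136 + 0.33×(128−136) = 136 − 2.64 = 133.36 → 133
  G: 210 + 0.33×(128−210) = 210 − 27.06 = 182.94 → 183
  B: 198 + 0.33×(128−198) = 198 − 23.1 = 174.9 → 175
  → #85b7af
94% tone:
  R: 136 − 7.52 = 128.48 → 128
  G: 210 + 0.94×(128−210) = 210 − 77.08 = 132.92 → 133
  B: 198 − 65.8 = 132.2 → 132
  → #808584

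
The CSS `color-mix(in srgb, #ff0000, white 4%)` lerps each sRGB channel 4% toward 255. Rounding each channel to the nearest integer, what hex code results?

#ff0000 is rgb(255, 0, 0).
Lerp each channel 4% toward 255:
  R: 255 + 0 = 255 → 255
  G: 0 + 0.04×(255−0) = 0 + 10.2 = 10.2 → 10
  B: 0 + 0.04×(255−0) = 0 + 10.2 = 10.2 → 10
rgb(255, 10, 10) = #ff0a0a.

#ff0a0a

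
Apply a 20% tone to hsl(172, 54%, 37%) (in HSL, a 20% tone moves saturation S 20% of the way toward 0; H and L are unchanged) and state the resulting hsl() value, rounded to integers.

S moves 20% from 54 toward 0: 54 − 10.8 = 43.2 → 43.
H and L are unchanged.

hsl(172, 43%, 37%)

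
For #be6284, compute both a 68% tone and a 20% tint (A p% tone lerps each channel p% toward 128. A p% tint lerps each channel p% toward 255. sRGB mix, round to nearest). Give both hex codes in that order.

#be6284 is rgb(190, 98, 132).
68% tone:
  R: 190 + 0.68×(128−190) = 190 − 42.16 = 147.84 → 148
  G: 98 + 20.4 = 118.4 → 118
  B: 132 − 2.72 = 129.28 → 129
  → #947681
20% tint:
  R: 190 + 0.2×(255−190) = 190 + 13 = 203 → 203
  G: 98 + 0.2×(255−98) = 98 + 31.4 = 129.4 → 129
  B: 132 + 24.6 = 156.6 → 157
  → #cb819d

#947681, #cb819d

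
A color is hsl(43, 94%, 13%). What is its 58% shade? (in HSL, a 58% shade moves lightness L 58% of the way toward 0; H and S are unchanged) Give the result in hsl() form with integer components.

L moves 58% from 13 toward 0: 13 − 7.54 = 5.46 → 5.
H and S are unchanged.

hsl(43, 94%, 5%)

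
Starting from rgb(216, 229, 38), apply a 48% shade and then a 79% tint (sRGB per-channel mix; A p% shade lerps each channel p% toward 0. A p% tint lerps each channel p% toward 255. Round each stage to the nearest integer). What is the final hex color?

Lerp each channel 48% toward 0:
  R: 216 + 0.48×(0−216) = 216 − 103.68 = 112.32 → 112
  G: 229 + 0.48×(0−229) = 229 − 109.92 = 119.08 → 119
  B: 38 + 0.48×(0−38) = 38 − 18.24 = 19.76 → 20
After the shade: rgb(112, 119, 20) = #707714.
Lerp each channel 79% toward 255:
  R: 112 + 112.97 = 224.97 → 225
  G: 119 + 0.79×(255−119) = 119 + 107.44 = 226.44 → 226
  B: 20 + 185.65 = 205.65 → 206
rgb(225, 226, 206) = #e1e2ce.

#e1e2ce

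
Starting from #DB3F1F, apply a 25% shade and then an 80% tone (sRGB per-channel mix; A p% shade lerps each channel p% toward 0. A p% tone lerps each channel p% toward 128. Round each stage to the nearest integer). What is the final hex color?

#DB3F1F is rgb(219, 63, 31).
Lerp each channel 25% toward 0:
  R: 219 + 0.25×(0−219) = 219 − 54.75 = 164.25 → 164
  G: 63 − 15.75 = 47.25 → 47
  B: 31 + 0.25×(0−31) = 31 − 7.75 = 23.25 → 23
After the shade: rgb(164, 47, 23) = #A42F17.
Lerp each channel 80% toward 128:
  R: 164 + 0.8×(128−164) = 164 − 28.8 = 135.2 → 135
  G: 47 + 0.8×(128−47) = 47 + 64.8 = 111.8 → 112
  B: 23 + 0.8×(128−23) = 23 + 84 = 107 → 107
rgb(135, 112, 107) = #87706B.

#87706B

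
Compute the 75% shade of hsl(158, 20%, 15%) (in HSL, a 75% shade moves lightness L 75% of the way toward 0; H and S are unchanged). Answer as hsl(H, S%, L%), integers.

L moves 75% from 15 toward 0: 15 − 11.25 = 3.75 → 4.
H and S are unchanged.

hsl(158, 20%, 4%)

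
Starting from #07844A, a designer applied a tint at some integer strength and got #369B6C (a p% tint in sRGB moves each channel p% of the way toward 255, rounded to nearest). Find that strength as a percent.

#07844A is rgb(7, 132, 74); #369B6C is rgb(54, 155, 108).
On the R channel (widest range): 54 ≈ 7 + (p/100)(255 − 7), so p ≈ 100×(54 − 7)/(255 − 7) = 4700/248 = 18.95.
p = 19 reproduces all three channels after rounding.

19%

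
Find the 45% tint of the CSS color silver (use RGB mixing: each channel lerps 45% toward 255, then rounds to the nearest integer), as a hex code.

CSS silver is rgb(192, 192, 192).
Per channel, c → c + 0.45(255 − c):
  R: 192 + 28.35 = 220.35 → 220
  G: 192 + 0.45×(255−192) = 192 + 28.35 = 220.35 → 220
  B: 192 + 28.35 = 220.35 → 220
rgb(220, 220, 220) = #DCDCDC.

#DCDCDC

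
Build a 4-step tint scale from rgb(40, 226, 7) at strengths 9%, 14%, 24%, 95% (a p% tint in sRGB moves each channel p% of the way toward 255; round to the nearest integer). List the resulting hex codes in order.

#3BE51D, #46E62A, #5CE943, #F4FEF3

9%: (40 + 19.35 = 59.35→59, 226 + 2.61 = 228.61→229, 7 + 22.32 = 29.32→29) → #3BE51D
14%: (40 + 30.1 = 70.1→70, 226 + 4.06 = 230.06→230, 7 + 34.72 = 41.72→42) → #46E62A
24%: (40 + 51.6 = 91.6→92, 226 + 6.96 = 232.96→233, 7 + 59.52 = 66.52→67) → #5CE943
95%: (40 + 204.25 = 244.25→244, 226 + 27.55 = 253.55→254, 7 + 235.6 = 242.6→243) → #F4FEF3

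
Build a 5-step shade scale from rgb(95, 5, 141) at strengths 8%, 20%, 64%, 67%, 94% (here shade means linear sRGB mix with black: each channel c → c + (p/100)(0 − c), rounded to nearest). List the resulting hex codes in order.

8%: (95 − 7.6 = 87.4→87, 5→5, 141 − 11.28 = 129.72→130) → #570582
20%: (95 − 19 = 76→76, 5 − 1 = 4→4, 141 − 28.2 = 112.8→113) → #4c0471
64%: (95 − 60.8 = 34.2→34, 5 − 3.2 = 1.8→2, 141 − 90.24 = 50.76→51) → #220233
67%: (95 − 63.65 = 31.35→31, 5 − 3.35 = 1.65→2, 141 − 94.47 = 46.53→47) → #1f022f
94%: (95 − 89.3 = 5.7→6, 5 − 4.7 = 0.3→0, 141 − 132.54 = 8.46→8) → #060008

#570582, #4c0471, #220233, #1f022f, #060008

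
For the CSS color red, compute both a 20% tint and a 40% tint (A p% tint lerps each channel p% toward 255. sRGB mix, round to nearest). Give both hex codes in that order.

CSS red is rgb(255, 0, 0).
20% tint:
  R: 255 + 0.2×(255−255) = 255 + 0 = 255 → 255
  G: 0 + 0.2×(255−0) = 0 + 51 = 51 → 51
  B: 0 + 0.2×(255−0) = 0 + 51 = 51 → 51
  → #ff3333
40% tint:
  R: 255 + 0.4×(255−255) = 255 + 0 = 255 → 255
  G: 0 + 102 = 102 → 102
  B: 0 + 102 = 102 → 102
  → #ff6666

#ff3333, #ff6666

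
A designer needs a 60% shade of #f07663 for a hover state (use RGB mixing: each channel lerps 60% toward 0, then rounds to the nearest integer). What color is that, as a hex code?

#602f28

#f07663 is rgb(240, 118, 99).
Per channel, c → c + 0.6(0 − c):
  R: 240 + 0.6×(0−240) = 240 − 144 = 96 → 96
  G: 118 − 70.8 = 47.2 → 47
  B: 99 + 0.6×(0−99) = 99 − 59.4 = 39.6 → 40
rgb(96, 47, 40) = #602f28.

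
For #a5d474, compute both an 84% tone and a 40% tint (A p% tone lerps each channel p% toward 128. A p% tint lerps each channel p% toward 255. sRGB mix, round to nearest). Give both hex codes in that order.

#a5d474 is rgb(165, 212, 116).
84% tone:
  R: 165 + 0.84×(128−165) = 165 − 31.08 = 133.92 → 134
  G: 212 + 0.84×(128−212) = 212 − 70.56 = 141.44 → 141
  B: 116 + 10.08 = 126.08 → 126
  → #868d7e
40% tint:
  R: 165 + 0.4×(255−165) = 165 + 36 = 201 → 201
  G: 212 + 17.2 = 229.2 → 229
  B: 116 + 55.6 = 171.6 → 172
  → #c9e5ac

#868d7e, #c9e5ac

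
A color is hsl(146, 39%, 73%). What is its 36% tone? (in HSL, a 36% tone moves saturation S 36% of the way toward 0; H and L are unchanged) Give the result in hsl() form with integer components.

S moves 36% from 39 toward 0: 39 − 14.04 = 24.96 → 25.
H and L are unchanged.

hsl(146, 25%, 73%)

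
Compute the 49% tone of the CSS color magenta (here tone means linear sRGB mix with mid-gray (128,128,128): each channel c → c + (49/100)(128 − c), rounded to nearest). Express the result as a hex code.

#C13FC1

CSS magenta is rgb(255, 0, 255).
Per channel, c → c + 0.49(128 − c):
  R: 255 − 62.23 = 192.77 → 193
  G: 0 + 0.49×(128−0) = 0 + 62.72 = 62.72 → 63
  B: 255 − 62.23 = 192.77 → 193
rgb(193, 63, 193) = #C13FC1.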